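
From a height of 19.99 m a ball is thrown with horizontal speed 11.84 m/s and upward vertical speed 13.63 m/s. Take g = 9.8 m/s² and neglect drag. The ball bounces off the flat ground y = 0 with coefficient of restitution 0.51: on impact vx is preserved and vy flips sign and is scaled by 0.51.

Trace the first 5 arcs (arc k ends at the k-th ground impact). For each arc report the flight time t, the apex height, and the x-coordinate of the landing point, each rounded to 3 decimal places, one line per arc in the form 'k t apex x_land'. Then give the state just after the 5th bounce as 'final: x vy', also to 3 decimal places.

1 3.843 29.468 45.503
2 2.501 7.665 75.119
3 1.276 1.994 90.224
4 0.651 0.519 97.927
5 0.332 0.135 101.856
final: 101.856 0.829

Arc 1: start y=19.990, vy=13.630 → t=3.843, apex=29.468, x_land=45.503, impact vy=-24.033
  bounce: vy ← 0.51·24.033 = 12.257
Arc 2: start y=0.000, vy=12.257 → t=2.501, apex=7.665, x_land=75.119, impact vy=-12.257
  bounce: vy ← 0.51·12.257 = 6.251
Arc 3: start y=0.000, vy=6.251 → t=1.276, apex=1.994, x_land=90.224, impact vy=-6.251
  bounce: vy ← 0.51·6.251 = 3.188
Arc 4: start y=0.000, vy=3.188 → t=0.651, apex=0.519, x_land=97.927, impact vy=-3.188
  bounce: vy ← 0.51·3.188 = 1.626
Arc 5: start y=0.000, vy=1.626 → t=0.332, apex=0.135, x_land=101.856, impact vy=-1.626
  bounce: vy ← 0.51·1.626 = 0.829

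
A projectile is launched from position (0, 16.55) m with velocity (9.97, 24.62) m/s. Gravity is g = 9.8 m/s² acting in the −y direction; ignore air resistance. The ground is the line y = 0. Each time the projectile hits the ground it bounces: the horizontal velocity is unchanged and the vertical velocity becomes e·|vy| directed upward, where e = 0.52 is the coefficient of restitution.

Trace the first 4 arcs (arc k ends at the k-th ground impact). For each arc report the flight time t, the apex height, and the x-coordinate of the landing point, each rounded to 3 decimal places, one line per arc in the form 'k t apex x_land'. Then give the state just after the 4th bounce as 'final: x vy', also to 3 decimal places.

1 5.625 47.476 56.081
2 3.237 12.837 88.356
3 1.683 3.471 105.139
4 0.875 0.939 113.866
final: 113.866 2.230

Arc 1: start y=16.550, vy=24.620 → t=5.625, apex=47.476, x_land=56.081, impact vy=-30.504
  bounce: vy ← 0.52·30.504 = 15.862
Arc 2: start y=0.000, vy=15.862 → t=3.237, apex=12.837, x_land=88.356, impact vy=-15.862
  bounce: vy ← 0.52·15.862 = 8.248
Arc 3: start y=0.000, vy=8.248 → t=1.683, apex=3.471, x_land=105.139, impact vy=-8.248
  bounce: vy ← 0.52·8.248 = 4.289
Arc 4: start y=0.000, vy=4.289 → t=0.875, apex=0.939, x_land=113.866, impact vy=-4.289
  bounce: vy ← 0.52·4.289 = 2.230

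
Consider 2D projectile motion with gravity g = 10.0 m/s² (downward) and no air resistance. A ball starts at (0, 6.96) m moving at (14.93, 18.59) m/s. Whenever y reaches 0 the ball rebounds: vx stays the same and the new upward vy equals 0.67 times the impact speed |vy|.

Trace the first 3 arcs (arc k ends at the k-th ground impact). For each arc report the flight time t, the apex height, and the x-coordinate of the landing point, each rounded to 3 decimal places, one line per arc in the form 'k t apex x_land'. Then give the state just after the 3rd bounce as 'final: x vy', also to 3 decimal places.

Arc 1: start y=6.960, vy=18.590 → t=4.061, apex=24.239, x_land=60.628, impact vy=-22.018
  bounce: vy ← 0.67·22.018 = 14.752
Arc 2: start y=0.000, vy=14.752 → t=2.950, apex=10.881, x_land=104.677, impact vy=-14.752
  bounce: vy ← 0.67·14.752 = 9.884
Arc 3: start y=0.000, vy=9.884 → t=1.977, apex=4.885, x_land=134.190, impact vy=-9.884
  bounce: vy ← 0.67·9.884 = 6.622

1 4.061 24.239 60.628
2 2.950 10.881 104.677
3 1.977 4.885 134.190
final: 134.190 6.622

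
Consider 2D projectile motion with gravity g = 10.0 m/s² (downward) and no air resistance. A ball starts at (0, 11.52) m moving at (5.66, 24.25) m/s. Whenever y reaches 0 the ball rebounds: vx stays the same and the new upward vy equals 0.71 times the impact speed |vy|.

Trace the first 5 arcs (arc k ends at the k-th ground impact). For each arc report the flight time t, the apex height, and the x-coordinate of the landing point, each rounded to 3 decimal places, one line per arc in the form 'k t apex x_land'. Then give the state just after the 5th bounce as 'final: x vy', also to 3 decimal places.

Arc 1: start y=11.520, vy=24.250 → t=5.286, apex=40.923, x_land=29.918, impact vy=-28.609
  bounce: vy ← 0.71·28.609 = 20.312
Arc 2: start y=0.000, vy=20.312 → t=4.062, apex=20.629, x_land=52.912, impact vy=-20.312
  bounce: vy ← 0.71·20.312 = 14.422
Arc 3: start y=0.000, vy=14.422 → t=2.884, apex=10.399, x_land=69.237, impact vy=-14.422
  bounce: vy ← 0.71·14.422 = 10.239
Arc 4: start y=0.000, vy=10.239 → t=2.048, apex=5.242, x_land=80.828, impact vy=-10.239
  bounce: vy ← 0.71·10.239 = 7.270
Arc 5: start y=0.000, vy=7.270 → t=1.454, apex=2.643, x_land=89.057, impact vy=-7.270
  bounce: vy ← 0.71·7.270 = 5.162

1 5.286 40.923 29.918
2 4.062 20.629 52.912
3 2.884 10.399 69.237
4 2.048 5.242 80.828
5 1.454 2.643 89.057
final: 89.057 5.162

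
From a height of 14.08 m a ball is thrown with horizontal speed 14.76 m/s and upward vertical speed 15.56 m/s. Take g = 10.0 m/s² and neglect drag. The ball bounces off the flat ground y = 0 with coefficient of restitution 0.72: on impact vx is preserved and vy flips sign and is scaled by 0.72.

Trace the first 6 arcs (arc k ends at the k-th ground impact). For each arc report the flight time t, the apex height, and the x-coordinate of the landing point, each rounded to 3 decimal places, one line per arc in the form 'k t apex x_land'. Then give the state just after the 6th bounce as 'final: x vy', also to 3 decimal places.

Arc 1: start y=14.080, vy=15.560 → t=3.844, apex=26.186, x_land=56.745, impact vy=-22.885
  bounce: vy ← 0.72·22.885 = 16.477
Arc 2: start y=0.000, vy=16.477 → t=3.295, apex=13.575, x_land=105.385, impact vy=-16.477
  bounce: vy ← 0.72·16.477 = 11.863
Arc 3: start y=0.000, vy=11.863 → t=2.373, apex=7.037, x_land=140.406, impact vy=-11.863
  bounce: vy ← 0.72·11.863 = 8.542
Arc 4: start y=0.000, vy=8.542 → t=1.708, apex=3.648, x_land=165.621, impact vy=-8.542
  bounce: vy ← 0.72·8.542 = 6.150
Arc 5: start y=0.000, vy=6.150 → t=1.230, apex=1.891, x_land=183.776, impact vy=-6.150
  bounce: vy ← 0.72·6.150 = 4.428
Arc 6: start y=0.000, vy=4.428 → t=0.886, apex=0.980, x_land=196.847, impact vy=-4.428
  bounce: vy ← 0.72·4.428 = 3.188

1 3.844 26.186 56.745
2 3.295 13.575 105.385
3 2.373 7.037 140.406
4 1.708 3.648 165.621
5 1.230 1.891 183.776
6 0.886 0.980 196.847
final: 196.847 3.188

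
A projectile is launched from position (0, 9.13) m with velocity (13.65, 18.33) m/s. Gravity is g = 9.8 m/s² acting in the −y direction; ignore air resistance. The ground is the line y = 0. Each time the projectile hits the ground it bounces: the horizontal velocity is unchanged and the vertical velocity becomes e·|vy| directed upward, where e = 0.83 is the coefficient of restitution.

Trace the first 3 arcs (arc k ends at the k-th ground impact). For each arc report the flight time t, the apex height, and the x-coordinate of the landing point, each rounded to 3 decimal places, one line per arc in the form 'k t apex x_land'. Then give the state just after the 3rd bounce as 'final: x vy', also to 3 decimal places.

Arc 1: start y=9.130, vy=18.330 → t=4.186, apex=26.272, x_land=57.138, impact vy=-22.692
  bounce: vy ← 0.83·22.692 = 18.835
Arc 2: start y=0.000, vy=18.835 → t=3.844, apex=18.099, x_land=109.606, impact vy=-18.835
  bounce: vy ← 0.83·18.835 = 15.633
Arc 3: start y=0.000, vy=15.633 → t=3.190, apex=12.468, x_land=153.154, impact vy=-15.633
  bounce: vy ← 0.83·15.633 = 12.975

1 4.186 26.272 57.138
2 3.844 18.099 109.606
3 3.190 12.468 153.154
final: 153.154 12.975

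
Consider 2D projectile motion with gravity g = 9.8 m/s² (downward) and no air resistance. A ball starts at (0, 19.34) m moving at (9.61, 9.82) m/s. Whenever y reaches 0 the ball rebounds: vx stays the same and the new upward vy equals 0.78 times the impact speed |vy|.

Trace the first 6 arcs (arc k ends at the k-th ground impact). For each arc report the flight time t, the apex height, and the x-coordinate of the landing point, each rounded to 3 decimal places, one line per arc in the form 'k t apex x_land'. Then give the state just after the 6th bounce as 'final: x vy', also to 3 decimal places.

Arc 1: start y=19.340, vy=9.820 → t=3.227, apex=24.260, x_land=31.013, impact vy=-21.806
  bounce: vy ← 0.78·21.806 = 17.009
Arc 2: start y=0.000, vy=17.009 → t=3.471, apex=14.760, x_land=64.370, impact vy=-17.009
  bounce: vy ← 0.78·17.009 = 13.267
Arc 3: start y=0.000, vy=13.267 → t=2.707, apex=8.980, x_land=90.389, impact vy=-13.267
  bounce: vy ← 0.78·13.267 = 10.348
Arc 4: start y=0.000, vy=10.348 → t=2.112, apex=5.463, x_land=110.684, impact vy=-10.348
  bounce: vy ← 0.78·10.348 = 8.071
Arc 5: start y=0.000, vy=8.071 → t=1.647, apex=3.324, x_land=126.514, impact vy=-8.071
  bounce: vy ← 0.78·8.071 = 6.296
Arc 6: start y=0.000, vy=6.296 → t=1.285, apex=2.022, x_land=138.861, impact vy=-6.296
  bounce: vy ← 0.78·6.296 = 4.911

1 3.227 24.260 31.013
2 3.471 14.760 64.370
3 2.707 8.980 90.389
4 2.112 5.463 110.684
5 1.647 3.324 126.514
6 1.285 2.022 138.861
final: 138.861 4.911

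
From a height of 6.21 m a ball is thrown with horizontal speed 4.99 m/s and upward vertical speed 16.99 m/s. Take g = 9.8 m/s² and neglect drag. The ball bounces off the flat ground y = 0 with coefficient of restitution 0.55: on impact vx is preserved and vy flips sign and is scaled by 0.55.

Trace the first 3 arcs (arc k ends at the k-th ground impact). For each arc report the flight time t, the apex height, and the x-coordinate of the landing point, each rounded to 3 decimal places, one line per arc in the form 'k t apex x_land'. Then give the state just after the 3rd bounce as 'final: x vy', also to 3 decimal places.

Arc 1: start y=6.210, vy=16.990 → t=3.801, apex=20.938, x_land=18.966, impact vy=-20.258
  bounce: vy ← 0.55·20.258 = 11.142
Arc 2: start y=0.000, vy=11.142 → t=2.274, apex=6.334, x_land=30.312, impact vy=-11.142
  bounce: vy ← 0.55·11.142 = 6.128
Arc 3: start y=0.000, vy=6.128 → t=1.251, apex=1.916, x_land=36.553, impact vy=-6.128
  bounce: vy ← 0.55·6.128 = 3.370

1 3.801 20.938 18.966
2 2.274 6.334 30.312
3 1.251 1.916 36.553
final: 36.553 3.370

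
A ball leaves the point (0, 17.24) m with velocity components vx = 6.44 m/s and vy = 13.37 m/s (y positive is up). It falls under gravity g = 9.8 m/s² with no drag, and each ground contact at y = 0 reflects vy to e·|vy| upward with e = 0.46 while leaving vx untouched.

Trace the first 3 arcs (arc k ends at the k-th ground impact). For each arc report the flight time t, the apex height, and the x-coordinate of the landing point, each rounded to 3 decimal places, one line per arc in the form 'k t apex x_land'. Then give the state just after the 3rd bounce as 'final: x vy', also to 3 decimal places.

Arc 1: start y=17.240, vy=13.370 → t=3.684, apex=26.360, x_land=23.723, impact vy=-22.730
  bounce: vy ← 0.46·22.730 = 10.456
Arc 2: start y=0.000, vy=10.456 → t=2.134, apex=5.578, x_land=37.465, impact vy=-10.456
  bounce: vy ← 0.46·10.456 = 4.810
Arc 3: start y=0.000, vy=4.810 → t=0.982, apex=1.180, x_land=43.786, impact vy=-4.810
  bounce: vy ← 0.46·4.810 = 2.212

1 3.684 26.360 23.723
2 2.134 5.578 37.465
3 0.982 1.180 43.786
final: 43.786 2.212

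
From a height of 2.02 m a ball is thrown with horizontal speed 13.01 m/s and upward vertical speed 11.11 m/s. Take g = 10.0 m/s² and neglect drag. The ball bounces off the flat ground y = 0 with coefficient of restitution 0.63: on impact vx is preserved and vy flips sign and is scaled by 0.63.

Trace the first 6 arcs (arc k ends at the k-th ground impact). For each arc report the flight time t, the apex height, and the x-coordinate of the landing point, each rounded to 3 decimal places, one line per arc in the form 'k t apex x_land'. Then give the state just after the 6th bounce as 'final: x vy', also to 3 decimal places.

Arc 1: start y=2.020, vy=11.110 → t=2.391, apex=8.192, x_land=31.107, impact vy=-12.800
  bounce: vy ← 0.63·12.800 = 8.064
Arc 2: start y=0.000, vy=8.064 → t=1.613, apex=3.251, x_land=52.089, impact vy=-8.064
  bounce: vy ← 0.63·8.064 = 5.080
Arc 3: start y=0.000, vy=5.080 → t=1.016, apex=1.290, x_land=65.307, impact vy=-5.080
  bounce: vy ← 0.63·5.080 = 3.201
Arc 4: start y=0.000, vy=3.201 → t=0.640, apex=0.512, x_land=73.635, impact vy=-3.201
  bounce: vy ← 0.63·3.201 = 2.016
Arc 5: start y=0.000, vy=2.016 → t=0.403, apex=0.203, x_land=78.881, impact vy=-2.016
  bounce: vy ← 0.63·2.016 = 1.270
Arc 6: start y=0.000, vy=1.270 → t=0.254, apex=0.081, x_land=82.187, impact vy=-1.270
  bounce: vy ← 0.63·1.270 = 0.800

1 2.391 8.192 31.107
2 1.613 3.251 52.089
3 1.016 1.290 65.307
4 0.640 0.512 73.635
5 0.403 0.203 78.881
6 0.254 0.081 82.187
final: 82.187 0.800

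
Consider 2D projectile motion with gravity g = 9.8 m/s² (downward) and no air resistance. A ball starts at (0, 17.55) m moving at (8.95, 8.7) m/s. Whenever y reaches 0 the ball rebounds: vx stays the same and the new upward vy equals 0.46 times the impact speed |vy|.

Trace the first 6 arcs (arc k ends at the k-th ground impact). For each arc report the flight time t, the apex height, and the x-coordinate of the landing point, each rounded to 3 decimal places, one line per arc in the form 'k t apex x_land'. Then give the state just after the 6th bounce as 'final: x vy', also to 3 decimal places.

Arc 1: start y=17.550, vy=8.700 → t=2.978, apex=21.412, x_land=26.654, impact vy=-20.486
  bounce: vy ← 0.46·20.486 = 9.423
Arc 2: start y=0.000, vy=9.423 → t=1.923, apex=4.531, x_land=43.867, impact vy=-9.423
  bounce: vy ← 0.46·9.423 = 4.335
Arc 3: start y=0.000, vy=4.335 → t=0.885, apex=0.959, x_land=51.784, impact vy=-4.335
  bounce: vy ← 0.46·4.335 = 1.994
Arc 4: start y=0.000, vy=1.994 → t=0.407, apex=0.203, x_land=55.426, impact vy=-1.994
  bounce: vy ← 0.46·1.994 = 0.917
Arc 5: start y=0.000, vy=0.917 → t=0.187, apex=0.043, x_land=57.102, impact vy=-0.917
  bounce: vy ← 0.46·0.917 = 0.422
Arc 6: start y=0.000, vy=0.422 → t=0.086, apex=0.009, x_land=57.873, impact vy=-0.422
  bounce: vy ← 0.46·0.422 = 0.194

1 2.978 21.412 26.654
2 1.923 4.531 43.867
3 0.885 0.959 51.784
4 0.407 0.203 55.426
5 0.187 0.043 57.102
6 0.086 0.009 57.873
final: 57.873 0.194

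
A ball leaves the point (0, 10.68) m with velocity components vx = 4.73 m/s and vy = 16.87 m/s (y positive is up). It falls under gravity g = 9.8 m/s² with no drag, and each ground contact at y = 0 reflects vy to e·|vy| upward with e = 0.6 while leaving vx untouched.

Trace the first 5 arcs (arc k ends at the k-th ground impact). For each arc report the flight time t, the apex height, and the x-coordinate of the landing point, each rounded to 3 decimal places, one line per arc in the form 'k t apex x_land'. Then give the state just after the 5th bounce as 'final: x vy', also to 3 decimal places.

1 3.989 25.200 18.869
2 2.721 9.072 31.741
3 1.633 3.266 39.464
4 0.980 1.176 44.098
5 0.588 0.423 46.879
final: 46.879 1.728

Arc 1: start y=10.680, vy=16.870 → t=3.989, apex=25.200, x_land=18.869, impact vy=-22.224
  bounce: vy ← 0.6·22.224 = 13.335
Arc 2: start y=0.000, vy=13.335 → t=2.721, apex=9.072, x_land=31.741, impact vy=-13.335
  bounce: vy ← 0.6·13.335 = 8.001
Arc 3: start y=0.000, vy=8.001 → t=1.633, apex=3.266, x_land=39.464, impact vy=-8.001
  bounce: vy ← 0.6·8.001 = 4.800
Arc 4: start y=0.000, vy=4.800 → t=0.980, apex=1.176, x_land=44.098, impact vy=-4.800
  bounce: vy ← 0.6·4.800 = 2.880
Arc 5: start y=0.000, vy=2.880 → t=0.588, apex=0.423, x_land=46.879, impact vy=-2.880
  bounce: vy ← 0.6·2.880 = 1.728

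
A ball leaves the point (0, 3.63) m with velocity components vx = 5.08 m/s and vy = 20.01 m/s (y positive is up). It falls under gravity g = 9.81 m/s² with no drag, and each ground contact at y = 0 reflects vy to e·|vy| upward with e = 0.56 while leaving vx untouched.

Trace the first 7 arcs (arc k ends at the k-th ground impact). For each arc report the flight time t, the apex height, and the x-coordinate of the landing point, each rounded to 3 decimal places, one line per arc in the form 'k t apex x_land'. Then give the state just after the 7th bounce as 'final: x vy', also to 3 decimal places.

Arc 1: start y=3.630, vy=20.010 → t=4.253, apex=24.038, x_land=21.608, impact vy=-21.717
  bounce: vy ← 0.56·21.717 = 12.161
Arc 2: start y=0.000, vy=12.161 → t=2.479, apex=7.538, x_land=34.203, impact vy=-12.161
  bounce: vy ← 0.56·12.161 = 6.810
Arc 3: start y=0.000, vy=6.810 → t=1.388, apex=2.364, x_land=41.256, impact vy=-6.810
  bounce: vy ← 0.56·6.810 = 3.814
Arc 4: start y=0.000, vy=3.814 → t=0.778, apex=0.741, x_land=45.206, impact vy=-3.814
  bounce: vy ← 0.56·3.814 = 2.136
Arc 5: start y=0.000, vy=2.136 → t=0.435, apex=0.232, x_land=47.418, impact vy=-2.136
  bounce: vy ← 0.56·2.136 = 1.196
Arc 6: start y=0.000, vy=1.196 → t=0.244, apex=0.073, x_land=48.657, impact vy=-1.196
  bounce: vy ← 0.56·1.196 = 0.670
Arc 7: start y=0.000, vy=0.670 → t=0.137, apex=0.023, x_land=49.351, impact vy=-0.670
  bounce: vy ← 0.56·0.670 = 0.375

1 4.253 24.038 21.608
2 2.479 7.538 34.203
3 1.388 2.364 41.256
4 0.778 0.741 45.206
5 0.435 0.232 47.418
6 0.244 0.073 48.657
7 0.137 0.023 49.351
final: 49.351 0.375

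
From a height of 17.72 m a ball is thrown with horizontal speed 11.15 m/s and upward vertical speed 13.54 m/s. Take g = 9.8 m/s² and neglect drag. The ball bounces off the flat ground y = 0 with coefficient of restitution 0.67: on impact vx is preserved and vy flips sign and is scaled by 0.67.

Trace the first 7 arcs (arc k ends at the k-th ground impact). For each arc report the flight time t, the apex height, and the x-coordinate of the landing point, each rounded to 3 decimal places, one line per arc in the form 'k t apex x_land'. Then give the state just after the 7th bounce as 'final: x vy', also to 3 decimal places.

1 3.732 27.074 41.614
2 3.150 12.153 76.734
3 2.110 5.456 100.265
4 1.414 2.449 116.030
5 0.947 1.099 126.593
6 0.635 0.494 133.670
7 0.425 0.222 138.412
final: 138.412 1.396

Arc 1: start y=17.720, vy=13.540 → t=3.732, apex=27.074, x_land=41.614, impact vy=-23.036
  bounce: vy ← 0.67·23.036 = 15.434
Arc 2: start y=0.000, vy=15.434 → t=3.150, apex=12.153, x_land=76.734, impact vy=-15.434
  bounce: vy ← 0.67·15.434 = 10.341
Arc 3: start y=0.000, vy=10.341 → t=2.110, apex=5.456, x_land=100.265, impact vy=-10.341
  bounce: vy ← 0.67·10.341 = 6.928
Arc 4: start y=0.000, vy=6.928 → t=1.414, apex=2.449, x_land=116.030, impact vy=-6.928
  bounce: vy ← 0.67·6.928 = 4.642
Arc 5: start y=0.000, vy=4.642 → t=0.947, apex=1.099, x_land=126.593, impact vy=-4.642
  bounce: vy ← 0.67·4.642 = 3.110
Arc 6: start y=0.000, vy=3.110 → t=0.635, apex=0.494, x_land=133.670, impact vy=-3.110
  bounce: vy ← 0.67·3.110 = 2.084
Arc 7: start y=0.000, vy=2.084 → t=0.425, apex=0.222, x_land=138.412, impact vy=-2.084
  bounce: vy ← 0.67·2.084 = 1.396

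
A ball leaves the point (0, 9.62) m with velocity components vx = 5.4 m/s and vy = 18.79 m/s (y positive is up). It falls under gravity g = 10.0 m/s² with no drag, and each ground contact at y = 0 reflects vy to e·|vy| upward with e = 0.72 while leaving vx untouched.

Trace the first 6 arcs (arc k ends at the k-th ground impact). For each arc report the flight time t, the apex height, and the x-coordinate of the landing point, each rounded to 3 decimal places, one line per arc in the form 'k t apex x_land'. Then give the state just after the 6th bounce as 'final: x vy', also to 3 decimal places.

Arc 1: start y=9.620, vy=18.790 → t=4.215, apex=27.273, x_land=22.758, impact vy=-23.355
  bounce: vy ← 0.72·23.355 = 16.816
Arc 2: start y=0.000, vy=16.816 → t=3.363, apex=14.138, x_land=40.919, impact vy=-16.816
  bounce: vy ← 0.72·16.816 = 12.107
Arc 3: start y=0.000, vy=12.107 → t=2.421, apex=7.329, x_land=53.995, impact vy=-12.107
  bounce: vy ← 0.72·12.107 = 8.717
Arc 4: start y=0.000, vy=8.717 → t=1.743, apex=3.800, x_land=63.410, impact vy=-8.717
  bounce: vy ← 0.72·8.717 = 6.276
Arc 5: start y=0.000, vy=6.276 → t=1.255, apex=1.970, x_land=70.188, impact vy=-6.276
  bounce: vy ← 0.72·6.276 = 4.519
Arc 6: start y=0.000, vy=4.519 → t=0.904, apex=1.021, x_land=75.069, impact vy=-4.519
  bounce: vy ← 0.72·4.519 = 3.254

1 4.215 27.273 22.758
2 3.363 14.138 40.919
3 2.421 7.329 53.995
4 1.743 3.800 63.410
5 1.255 1.970 70.188
6 0.904 1.021 75.069
final: 75.069 3.254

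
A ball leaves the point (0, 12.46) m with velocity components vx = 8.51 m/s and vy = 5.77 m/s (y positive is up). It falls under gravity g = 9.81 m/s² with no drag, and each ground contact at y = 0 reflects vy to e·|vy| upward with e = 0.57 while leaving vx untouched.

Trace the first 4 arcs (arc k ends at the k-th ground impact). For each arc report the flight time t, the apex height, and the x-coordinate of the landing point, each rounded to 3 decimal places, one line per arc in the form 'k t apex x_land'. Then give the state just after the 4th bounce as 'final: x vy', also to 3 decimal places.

1 2.287 14.157 19.463
2 1.937 4.600 35.944
3 1.104 1.494 45.339
4 0.629 0.486 50.694
final: 50.694 1.759

Arc 1: start y=12.460, vy=5.770 → t=2.287, apex=14.157, x_land=19.463, impact vy=-16.666
  bounce: vy ← 0.57·16.666 = 9.500
Arc 2: start y=0.000, vy=9.500 → t=1.937, apex=4.600, x_land=35.944, impact vy=-9.500
  bounce: vy ← 0.57·9.500 = 5.415
Arc 3: start y=0.000, vy=5.415 → t=1.104, apex=1.494, x_land=45.339, impact vy=-5.415
  bounce: vy ← 0.57·5.415 = 3.086
Arc 4: start y=0.000, vy=3.086 → t=0.629, apex=0.486, x_land=50.694, impact vy=-3.086
  bounce: vy ← 0.57·3.086 = 1.759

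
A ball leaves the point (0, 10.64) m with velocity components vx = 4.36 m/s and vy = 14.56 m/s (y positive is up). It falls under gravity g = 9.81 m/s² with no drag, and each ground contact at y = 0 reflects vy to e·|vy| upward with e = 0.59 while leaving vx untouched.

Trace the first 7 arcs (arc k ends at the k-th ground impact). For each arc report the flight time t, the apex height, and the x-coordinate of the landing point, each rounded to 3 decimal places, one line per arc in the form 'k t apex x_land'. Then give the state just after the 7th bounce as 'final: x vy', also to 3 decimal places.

1 3.575 21.445 15.588
2 2.467 7.465 26.345
3 1.456 2.599 32.692
4 0.859 0.905 36.437
5 0.507 0.315 38.646
6 0.299 0.110 39.950
7 0.176 0.038 40.719
final: 40.719 0.510

Arc 1: start y=10.640, vy=14.560 → t=3.575, apex=21.445, x_land=15.588, impact vy=-20.512
  bounce: vy ← 0.59·20.512 = 12.102
Arc 2: start y=0.000, vy=12.102 → t=2.467, apex=7.465, x_land=26.345, impact vy=-12.102
  bounce: vy ← 0.59·12.102 = 7.140
Arc 3: start y=0.000, vy=7.140 → t=1.456, apex=2.599, x_land=32.692, impact vy=-7.140
  bounce: vy ← 0.59·7.140 = 4.213
Arc 4: start y=0.000, vy=4.213 → t=0.859, apex=0.905, x_land=36.437, impact vy=-4.213
  bounce: vy ← 0.59·4.213 = 2.486
Arc 5: start y=0.000, vy=2.486 → t=0.507, apex=0.315, x_land=38.646, impact vy=-2.486
  bounce: vy ← 0.59·2.486 = 1.466
Arc 6: start y=0.000, vy=1.466 → t=0.299, apex=0.110, x_land=39.950, impact vy=-1.466
  bounce: vy ← 0.59·1.466 = 0.865
Arc 7: start y=0.000, vy=0.865 → t=0.176, apex=0.038, x_land=40.719, impact vy=-0.865
  bounce: vy ← 0.59·0.865 = 0.510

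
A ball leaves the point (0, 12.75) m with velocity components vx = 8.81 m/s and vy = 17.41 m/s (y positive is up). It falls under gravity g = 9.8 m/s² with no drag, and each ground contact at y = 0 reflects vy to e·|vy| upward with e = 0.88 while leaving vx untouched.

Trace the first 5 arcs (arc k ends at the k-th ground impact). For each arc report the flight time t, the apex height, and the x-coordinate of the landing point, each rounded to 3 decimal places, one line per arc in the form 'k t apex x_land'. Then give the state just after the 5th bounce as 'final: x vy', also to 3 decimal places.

Arc 1: start y=12.750, vy=17.410 → t=4.176, apex=28.215, x_land=36.792, impact vy=-23.516
  bounce: vy ← 0.88·23.516 = 20.694
Arc 2: start y=0.000, vy=20.694 → t=4.223, apex=21.849, x_land=73.999, impact vy=-20.694
  bounce: vy ← 0.88·20.694 = 18.211
Arc 3: start y=0.000, vy=18.211 → t=3.717, apex=16.920, x_land=106.741, impact vy=-18.211
  bounce: vy ← 0.88·18.211 = 16.026
Arc 4: start y=0.000, vy=16.026 → t=3.271, apex=13.103, x_land=135.555, impact vy=-16.026
  bounce: vy ← 0.88·16.026 = 14.103
Arc 5: start y=0.000, vy=14.103 → t=2.878, apex=10.147, x_land=160.911, impact vy=-14.103
  bounce: vy ← 0.88·14.103 = 12.410

1 4.176 28.215 36.792
2 4.223 21.849 73.999
3 3.717 16.920 106.741
4 3.271 13.103 135.555
5 2.878 10.147 160.911
final: 160.911 12.410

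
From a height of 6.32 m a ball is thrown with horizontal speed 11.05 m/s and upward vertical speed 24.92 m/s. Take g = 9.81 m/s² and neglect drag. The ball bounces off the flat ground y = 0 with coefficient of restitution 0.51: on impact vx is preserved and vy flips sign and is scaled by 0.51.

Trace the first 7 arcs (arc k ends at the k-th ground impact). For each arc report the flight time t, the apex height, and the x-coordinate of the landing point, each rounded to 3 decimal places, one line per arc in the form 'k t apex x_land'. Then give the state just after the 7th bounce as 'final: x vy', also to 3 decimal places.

Arc 1: start y=6.320, vy=24.920 → t=5.323, apex=37.972, x_land=58.815, impact vy=-27.295
  bounce: vy ← 0.51·27.295 = 13.920
Arc 2: start y=0.000, vy=13.920 → t=2.838, apex=9.876, x_land=90.175, impact vy=-13.920
  bounce: vy ← 0.51·13.920 = 7.099
Arc 3: start y=0.000, vy=7.099 → t=1.447, apex=2.569, x_land=106.168, impact vy=-7.099
  bounce: vy ← 0.51·7.099 = 3.621
Arc 4: start y=0.000, vy=3.621 → t=0.738, apex=0.668, x_land=114.325, impact vy=-3.621
  bounce: vy ← 0.51·3.621 = 1.847
Arc 5: start y=0.000, vy=1.847 → t=0.376, apex=0.174, x_land=118.485, impact vy=-1.847
  bounce: vy ← 0.51·1.847 = 0.942
Arc 6: start y=0.000, vy=0.942 → t=0.192, apex=0.045, x_land=120.606, impact vy=-0.942
  bounce: vy ← 0.51·0.942 = 0.480
Arc 7: start y=0.000, vy=0.480 → t=0.098, apex=0.012, x_land=121.688, impact vy=-0.480
  bounce: vy ← 0.51·0.480 = 0.245

1 5.323 37.972 58.815
2 2.838 9.876 90.175
3 1.447 2.569 106.168
4 0.738 0.668 114.325
5 0.376 0.174 118.485
6 0.192 0.045 120.606
7 0.098 0.012 121.688
final: 121.688 0.245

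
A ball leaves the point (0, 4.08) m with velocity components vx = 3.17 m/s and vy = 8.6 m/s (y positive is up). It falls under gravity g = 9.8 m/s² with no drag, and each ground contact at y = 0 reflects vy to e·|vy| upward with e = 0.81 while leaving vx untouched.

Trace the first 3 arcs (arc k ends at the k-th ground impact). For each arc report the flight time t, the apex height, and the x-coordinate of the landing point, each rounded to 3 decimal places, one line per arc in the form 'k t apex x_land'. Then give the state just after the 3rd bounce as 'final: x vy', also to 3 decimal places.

Arc 1: start y=4.080, vy=8.600 → t=2.144, apex=7.853, x_land=6.795, impact vy=-12.407
  bounce: vy ← 0.81·12.407 = 10.049
Arc 2: start y=0.000, vy=10.049 → t=2.051, apex=5.153, x_land=13.296, impact vy=-10.049
  bounce: vy ← 0.81·10.049 = 8.140
Arc 3: start y=0.000, vy=8.140 → t=1.661, apex=3.381, x_land=18.563, impact vy=-8.140
  bounce: vy ← 0.81·8.140 = 6.593

1 2.144 7.853 6.795
2 2.051 5.153 13.296
3 1.661 3.381 18.563
final: 18.563 6.593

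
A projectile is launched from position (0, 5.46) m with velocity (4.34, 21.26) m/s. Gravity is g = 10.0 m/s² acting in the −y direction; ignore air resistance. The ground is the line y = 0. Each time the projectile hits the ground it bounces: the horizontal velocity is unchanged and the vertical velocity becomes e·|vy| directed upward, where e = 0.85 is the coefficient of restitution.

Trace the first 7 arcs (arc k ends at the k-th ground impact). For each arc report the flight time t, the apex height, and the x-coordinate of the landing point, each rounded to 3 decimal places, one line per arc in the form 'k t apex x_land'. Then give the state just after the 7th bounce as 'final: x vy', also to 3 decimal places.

1 4.495 28.059 19.508
2 4.027 20.273 36.986
3 3.423 14.647 51.842
4 2.910 10.583 64.470
5 2.473 7.646 75.204
6 2.102 5.524 84.328
7 1.787 3.991 92.083
final: 92.083 7.594

Arc 1: start y=5.460, vy=21.260 → t=4.495, apex=28.059, x_land=19.508, impact vy=-23.689
  bounce: vy ← 0.85·23.689 = 20.136
Arc 2: start y=0.000, vy=20.136 → t=4.027, apex=20.273, x_land=36.986, impact vy=-20.136
  bounce: vy ← 0.85·20.136 = 17.116
Arc 3: start y=0.000, vy=17.116 → t=3.423, apex=14.647, x_land=51.842, impact vy=-17.116
  bounce: vy ← 0.85·17.116 = 14.548
Arc 4: start y=0.000, vy=14.548 → t=2.910, apex=10.583, x_land=64.470, impact vy=-14.548
  bounce: vy ← 0.85·14.548 = 12.366
Arc 5: start y=0.000, vy=12.366 → t=2.473, apex=7.646, x_land=75.204, impact vy=-12.366
  bounce: vy ← 0.85·12.366 = 10.511
Arc 6: start y=0.000, vy=10.511 → t=2.102, apex=5.524, x_land=84.328, impact vy=-10.511
  bounce: vy ← 0.85·10.511 = 8.934
Arc 7: start y=0.000, vy=8.934 → t=1.787, apex=3.991, x_land=92.083, impact vy=-8.934
  bounce: vy ← 0.85·8.934 = 7.594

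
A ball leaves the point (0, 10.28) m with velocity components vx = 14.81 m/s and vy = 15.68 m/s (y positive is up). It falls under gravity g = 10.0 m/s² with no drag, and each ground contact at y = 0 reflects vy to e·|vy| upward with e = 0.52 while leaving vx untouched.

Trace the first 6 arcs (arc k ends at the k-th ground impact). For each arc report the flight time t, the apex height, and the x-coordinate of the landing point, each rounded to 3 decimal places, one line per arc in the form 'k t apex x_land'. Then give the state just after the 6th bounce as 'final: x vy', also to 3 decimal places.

1 3.693 22.573 54.690
2 2.210 6.104 87.416
3 1.149 1.650 104.434
4 0.598 0.446 113.283
5 0.311 0.121 117.885
6 0.162 0.033 120.278
final: 120.278 0.420

Arc 1: start y=10.280, vy=15.680 → t=3.693, apex=22.573, x_land=54.690, impact vy=-21.248
  bounce: vy ← 0.52·21.248 = 11.049
Arc 2: start y=0.000, vy=11.049 → t=2.210, apex=6.104, x_land=87.416, impact vy=-11.049
  bounce: vy ← 0.52·11.049 = 5.745
Arc 3: start y=0.000, vy=5.745 → t=1.149, apex=1.650, x_land=104.434, impact vy=-5.745
  bounce: vy ← 0.52·5.745 = 2.988
Arc 4: start y=0.000, vy=2.988 → t=0.598, apex=0.446, x_land=113.283, impact vy=-2.988
  bounce: vy ← 0.52·2.988 = 1.554
Arc 5: start y=0.000, vy=1.554 → t=0.311, apex=0.121, x_land=117.885, impact vy=-1.554
  bounce: vy ← 0.52·1.554 = 0.808
Arc 6: start y=0.000, vy=0.808 → t=0.162, apex=0.033, x_land=120.278, impact vy=-0.808
  bounce: vy ← 0.52·0.808 = 0.420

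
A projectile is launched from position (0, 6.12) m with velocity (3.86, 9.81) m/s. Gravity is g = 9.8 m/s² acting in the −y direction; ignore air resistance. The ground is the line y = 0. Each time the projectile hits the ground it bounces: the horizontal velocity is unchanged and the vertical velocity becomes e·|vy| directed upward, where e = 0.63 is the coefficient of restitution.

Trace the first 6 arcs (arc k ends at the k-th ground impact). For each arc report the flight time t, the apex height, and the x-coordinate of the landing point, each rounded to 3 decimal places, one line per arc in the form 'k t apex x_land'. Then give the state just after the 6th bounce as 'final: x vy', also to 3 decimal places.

1 2.501 11.030 9.655
2 1.890 4.378 16.952
3 1.191 1.738 21.549
4 0.750 0.690 24.446
5 0.473 0.274 26.270
6 0.298 0.109 27.420
final: 27.420 0.919

Arc 1: start y=6.120, vy=9.810 → t=2.501, apex=11.030, x_land=9.655, impact vy=-14.703
  bounce: vy ← 0.63·14.703 = 9.263
Arc 2: start y=0.000, vy=9.263 → t=1.890, apex=4.378, x_land=16.952, impact vy=-9.263
  bounce: vy ← 0.63·9.263 = 5.836
Arc 3: start y=0.000, vy=5.836 → t=1.191, apex=1.738, x_land=21.549, impact vy=-5.836
  bounce: vy ← 0.63·5.836 = 3.677
Arc 4: start y=0.000, vy=3.677 → t=0.750, apex=0.690, x_land=24.446, impact vy=-3.677
  bounce: vy ← 0.63·3.677 = 2.316
Arc 5: start y=0.000, vy=2.316 → t=0.473, apex=0.274, x_land=26.270, impact vy=-2.316
  bounce: vy ← 0.63·2.316 = 1.459
Arc 6: start y=0.000, vy=1.459 → t=0.298, apex=0.109, x_land=27.420, impact vy=-1.459
  bounce: vy ← 0.63·1.459 = 0.919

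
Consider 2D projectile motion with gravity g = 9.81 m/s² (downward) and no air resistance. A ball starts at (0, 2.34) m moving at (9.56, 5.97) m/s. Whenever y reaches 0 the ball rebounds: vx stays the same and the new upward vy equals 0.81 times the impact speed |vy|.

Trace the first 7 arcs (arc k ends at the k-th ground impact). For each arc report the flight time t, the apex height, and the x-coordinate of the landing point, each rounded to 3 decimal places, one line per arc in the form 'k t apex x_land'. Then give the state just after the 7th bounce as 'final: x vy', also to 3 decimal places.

1 1.529 4.157 14.618
2 1.491 2.727 28.875
3 1.208 1.789 40.423
4 0.978 1.174 49.777
5 0.793 0.770 57.354
6 0.642 0.505 63.491
7 0.520 0.332 68.462
final: 68.462 2.066

Arc 1: start y=2.340, vy=5.970 → t=1.529, apex=4.157, x_land=14.618, impact vy=-9.031
  bounce: vy ← 0.81·9.031 = 7.315
Arc 2: start y=0.000, vy=7.315 → t=1.491, apex=2.727, x_land=28.875, impact vy=-7.315
  bounce: vy ← 0.81·7.315 = 5.925
Arc 3: start y=0.000, vy=5.925 → t=1.208, apex=1.789, x_land=40.423, impact vy=-5.925
  bounce: vy ← 0.81·5.925 = 4.799
Arc 4: start y=0.000, vy=4.799 → t=0.978, apex=1.174, x_land=49.777, impact vy=-4.799
  bounce: vy ← 0.81·4.799 = 3.887
Arc 5: start y=0.000, vy=3.887 → t=0.793, apex=0.770, x_land=57.354, impact vy=-3.887
  bounce: vy ← 0.81·3.887 = 3.149
Arc 6: start y=0.000, vy=3.149 → t=0.642, apex=0.505, x_land=63.491, impact vy=-3.149
  bounce: vy ← 0.81·3.149 = 2.551
Arc 7: start y=0.000, vy=2.551 → t=0.520, apex=0.332, x_land=68.462, impact vy=-2.551
  bounce: vy ← 0.81·2.551 = 2.066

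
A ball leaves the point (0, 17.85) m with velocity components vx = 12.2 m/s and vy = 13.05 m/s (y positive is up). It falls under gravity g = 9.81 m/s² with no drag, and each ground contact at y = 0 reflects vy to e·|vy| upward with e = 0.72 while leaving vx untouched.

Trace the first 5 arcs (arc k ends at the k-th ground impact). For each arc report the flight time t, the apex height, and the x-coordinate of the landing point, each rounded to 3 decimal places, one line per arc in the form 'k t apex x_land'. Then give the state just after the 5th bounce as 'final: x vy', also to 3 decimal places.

Arc 1: start y=17.850, vy=13.050 → t=3.656, apex=26.530, x_land=44.603, impact vy=-22.815
  bounce: vy ← 0.72·22.815 = 16.427
Arc 2: start y=0.000, vy=16.427 → t=3.349, apex=13.753, x_land=85.460, impact vy=-16.427
  bounce: vy ← 0.72·16.427 = 11.827
Arc 3: start y=0.000, vy=11.827 → t=2.411, apex=7.130, x_land=114.878, impact vy=-11.827
  bounce: vy ← 0.72·11.827 = 8.516
Arc 4: start y=0.000, vy=8.516 → t=1.736, apex=3.696, x_land=136.058, impact vy=-8.516
  bounce: vy ← 0.72·8.516 = 6.131
Arc 5: start y=0.000, vy=6.131 → t=1.250, apex=1.916, x_land=151.308, impact vy=-6.131
  bounce: vy ← 0.72·6.131 = 4.414

1 3.656 26.530 44.603
2 3.349 13.753 85.460
3 2.411 7.130 114.878
4 1.736 3.696 136.058
5 1.250 1.916 151.308
final: 151.308 4.414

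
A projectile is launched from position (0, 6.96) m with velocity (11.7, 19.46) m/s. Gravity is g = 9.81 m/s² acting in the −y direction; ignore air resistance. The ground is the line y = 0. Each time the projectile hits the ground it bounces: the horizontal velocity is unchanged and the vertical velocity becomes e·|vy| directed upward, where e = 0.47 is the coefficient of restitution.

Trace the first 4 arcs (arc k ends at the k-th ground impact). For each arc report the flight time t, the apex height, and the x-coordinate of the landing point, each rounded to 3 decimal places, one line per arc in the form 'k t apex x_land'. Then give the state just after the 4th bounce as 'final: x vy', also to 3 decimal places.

1 4.298 26.261 50.281
2 2.175 5.801 75.729
3 1.022 1.281 87.690
4 0.480 0.283 93.311
final: 93.311 1.108

Arc 1: start y=6.960, vy=19.460 → t=4.298, apex=26.261, x_land=50.281, impact vy=-22.699
  bounce: vy ← 0.47·22.699 = 10.669
Arc 2: start y=0.000, vy=10.669 → t=2.175, apex=5.801, x_land=75.729, impact vy=-10.669
  bounce: vy ← 0.47·10.669 = 5.014
Arc 3: start y=0.000, vy=5.014 → t=1.022, apex=1.281, x_land=87.690, impact vy=-5.014
  bounce: vy ← 0.47·5.014 = 2.357
Arc 4: start y=0.000, vy=2.357 → t=0.480, apex=0.283, x_land=93.311, impact vy=-2.357
  bounce: vy ← 0.47·2.357 = 1.108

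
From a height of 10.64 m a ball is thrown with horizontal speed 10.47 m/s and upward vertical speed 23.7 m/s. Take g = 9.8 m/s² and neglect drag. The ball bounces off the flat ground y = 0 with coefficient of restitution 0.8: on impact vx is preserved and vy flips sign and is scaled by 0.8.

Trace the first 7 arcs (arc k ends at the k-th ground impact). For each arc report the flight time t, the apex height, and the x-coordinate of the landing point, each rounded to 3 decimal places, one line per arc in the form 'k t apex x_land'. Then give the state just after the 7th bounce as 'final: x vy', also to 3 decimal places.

Arc 1: start y=10.640, vy=23.700 → t=5.250, apex=39.298, x_land=54.971, impact vy=-27.753
  bounce: vy ← 0.8·27.753 = 22.202
Arc 2: start y=0.000, vy=22.202 → t=4.531, apex=25.150, x_land=102.412, impact vy=-22.202
  bounce: vy ← 0.8·22.202 = 17.762
Arc 3: start y=0.000, vy=17.762 → t=3.625, apex=16.096, x_land=140.364, impact vy=-17.762
  bounce: vy ← 0.8·17.762 = 14.210
Arc 4: start y=0.000, vy=14.210 → t=2.900, apex=10.302, x_land=170.726, impact vy=-14.210
  bounce: vy ← 0.8·14.210 = 11.368
Arc 5: start y=0.000, vy=11.368 → t=2.320, apex=6.593, x_land=195.016, impact vy=-11.368
  bounce: vy ← 0.8·11.368 = 9.094
Arc 6: start y=0.000, vy=9.094 → t=1.856, apex=4.220, x_land=214.448, impact vy=-9.094
  bounce: vy ← 0.8·9.094 = 7.275
Arc 7: start y=0.000, vy=7.275 → t=1.485, apex=2.701, x_land=229.993, impact vy=-7.275
  bounce: vy ← 0.8·7.275 = 5.820

1 5.250 39.298 54.971
2 4.531 25.150 102.412
3 3.625 16.096 140.364
4 2.900 10.302 170.726
5 2.320 6.593 195.016
6 1.856 4.220 214.448
7 1.485 2.701 229.993
final: 229.993 5.820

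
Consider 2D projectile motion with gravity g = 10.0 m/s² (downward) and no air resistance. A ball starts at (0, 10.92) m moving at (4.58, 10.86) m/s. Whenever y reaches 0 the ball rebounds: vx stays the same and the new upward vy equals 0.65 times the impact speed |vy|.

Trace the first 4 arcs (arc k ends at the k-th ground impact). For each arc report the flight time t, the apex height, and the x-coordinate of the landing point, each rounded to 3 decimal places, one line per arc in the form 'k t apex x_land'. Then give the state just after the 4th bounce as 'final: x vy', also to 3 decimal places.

1 2.920 16.817 13.373
2 2.384 7.105 24.293
3 1.550 3.002 31.390
4 1.007 1.268 36.004
final: 36.004 3.274

Arc 1: start y=10.920, vy=10.860 → t=2.920, apex=16.817, x_land=13.373, impact vy=-18.340
  bounce: vy ← 0.65·18.340 = 11.921
Arc 2: start y=0.000, vy=11.921 → t=2.384, apex=7.105, x_land=24.293, impact vy=-11.921
  bounce: vy ← 0.65·11.921 = 7.748
Arc 3: start y=0.000, vy=7.748 → t=1.550, apex=3.002, x_land=31.390, impact vy=-7.748
  bounce: vy ← 0.65·7.748 = 5.037
Arc 4: start y=0.000, vy=5.037 → t=1.007, apex=1.268, x_land=36.004, impact vy=-5.037
  bounce: vy ← 0.65·5.037 = 3.274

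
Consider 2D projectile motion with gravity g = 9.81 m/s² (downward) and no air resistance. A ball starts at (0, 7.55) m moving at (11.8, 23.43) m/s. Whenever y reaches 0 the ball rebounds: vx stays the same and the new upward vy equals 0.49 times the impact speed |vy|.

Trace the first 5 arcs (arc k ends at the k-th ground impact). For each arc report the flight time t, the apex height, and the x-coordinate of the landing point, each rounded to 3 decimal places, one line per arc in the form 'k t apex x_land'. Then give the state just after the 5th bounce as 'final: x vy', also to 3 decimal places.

Arc 1: start y=7.550, vy=23.430 → t=5.080, apex=35.530, x_land=59.941, impact vy=-26.403
  bounce: vy ← 0.49·26.403 = 12.937
Arc 2: start y=0.000, vy=12.937 → t=2.638, apex=8.531, x_land=91.065, impact vy=-12.937
  bounce: vy ← 0.49·12.937 = 6.339
Arc 3: start y=0.000, vy=6.339 → t=1.292, apex=2.048, x_land=106.315, impact vy=-6.339
  bounce: vy ← 0.49·6.339 = 3.106
Arc 4: start y=0.000, vy=3.106 → t=0.633, apex=0.492, x_land=113.788, impact vy=-3.106
  bounce: vy ← 0.49·3.106 = 1.522
Arc 5: start y=0.000, vy=1.522 → t=0.310, apex=0.118, x_land=117.449, impact vy=-1.522
  bounce: vy ← 0.49·1.522 = 0.746

1 5.080 35.530 59.941
2 2.638 8.531 91.065
3 1.292 2.048 106.315
4 0.633 0.492 113.788
5 0.310 0.118 117.449
final: 117.449 0.746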